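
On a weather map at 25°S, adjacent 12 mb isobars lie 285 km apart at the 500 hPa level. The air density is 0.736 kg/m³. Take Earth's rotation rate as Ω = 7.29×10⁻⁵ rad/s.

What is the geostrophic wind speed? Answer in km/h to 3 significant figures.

Coriolis parameter at 25°S:
f = 2Ω sin φ = 2 × 7.29×10⁻⁵ × sin 25° = 6.16×10⁻⁵ s⁻¹
Pressure gradient: |∂P/∂n| = 1200 Pa / 285000 m = 4.21×10⁻³ Pa/m
Geostrophic balance (pressure-gradient force = Coriolis force):
V_g = (1/(fρ)) |∂P/∂n| = 4.21×10⁻³ / (6.16×10⁻⁵ × 0.736) = 92.8 m/s
Converting: 92.8 m/s × 3.6 = 334 km/h

334 km/h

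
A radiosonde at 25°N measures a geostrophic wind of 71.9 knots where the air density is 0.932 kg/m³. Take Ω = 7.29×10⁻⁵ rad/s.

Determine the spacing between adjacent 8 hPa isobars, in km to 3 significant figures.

377 km

Coriolis parameter at 25°N:
f = 2Ω sin φ = 2 × 7.29×10⁻⁵ × sin 25° = 6.16×10⁻⁵ s⁻¹
Wind speed in SI: 71.9 knots = 37.0 m/s
Geostrophic balance rearranged: |∂P/∂n| = f ρ V_g
|∂P/∂n| = 6.16×10⁻⁵ × 0.932 × 37.0 = 2.12×10⁻³ Pa/m
Isobar spacing: Δn = ΔP/|∂P/∂n| = 800 Pa / 2.12×10⁻³ Pa/m = 376618 m ≈ 377 km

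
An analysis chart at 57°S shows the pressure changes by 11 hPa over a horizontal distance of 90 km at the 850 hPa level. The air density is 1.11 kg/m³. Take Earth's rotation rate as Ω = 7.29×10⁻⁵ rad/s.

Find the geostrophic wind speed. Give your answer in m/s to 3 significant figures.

Coriolis parameter at 57°S:
f = 2Ω sin φ = 2 × 7.29×10⁻⁵ × sin 57° = 1.22×10⁻⁴ s⁻¹
Pressure gradient: |∂P/∂n| = 1100 Pa / 90000 m = 1.22×10⁻² Pa/m
Geostrophic balance (pressure-gradient force = Coriolis force):
V_g = (1/(fρ)) |∂P/∂n| = 1.22×10⁻² / (1.22×10⁻⁴ × 1.11) = 90.0 m/s

90.0 m/s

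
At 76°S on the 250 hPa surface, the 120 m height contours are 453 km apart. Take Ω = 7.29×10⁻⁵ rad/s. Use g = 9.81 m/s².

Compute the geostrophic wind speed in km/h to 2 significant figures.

Coriolis parameter at 76°S:
f = 2Ω sin φ = 2 × 7.29×10⁻⁵ × sin 76° = 1.41×10⁻⁴ s⁻¹
Height gradient: |∂Z/∂n| = 120 m / 453000 m = 2.65×10⁻⁴
On a pressure surface, geostrophic balance gives V_g = (g/f)|∂Z/∂n|:
V_g = 9.81 × 2.65×10⁻⁴ / 1.41×10⁻⁴ = 18.4 m/s
Converting: 18.4 m/s × 3.6 = 66 km/h

66 km/h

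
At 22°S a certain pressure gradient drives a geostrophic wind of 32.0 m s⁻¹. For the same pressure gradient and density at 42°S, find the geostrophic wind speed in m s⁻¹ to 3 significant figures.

With the same pressure gradient and density, V_g ∝ 1/f ∝ 1/sin φ.
V₂ = V₁ · sin φ₁ / sin φ₂ = 32.0 × sin 22° / sin 42°
V₂ = 32.0 × 0.3746/0.6691 = 17.9 m s⁻¹

17.9 m s⁻¹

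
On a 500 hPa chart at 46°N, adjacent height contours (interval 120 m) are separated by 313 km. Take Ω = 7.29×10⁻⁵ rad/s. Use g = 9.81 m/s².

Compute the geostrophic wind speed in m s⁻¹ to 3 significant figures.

35.9 m s⁻¹

Coriolis parameter at 46°N:
f = 2Ω sin φ = 2 × 7.29×10⁻⁵ × sin 46° = 1.05×10⁻⁴ s⁻¹
Height gradient: |∂Z/∂n| = 120 m / 313000 m = 3.83×10⁻⁴
On a pressure surface, geostrophic balance gives V_g = (g/f)|∂Z/∂n|:
V_g = 9.81 × 3.83×10⁻⁴ / 1.05×10⁻⁴ = 35.9 m/s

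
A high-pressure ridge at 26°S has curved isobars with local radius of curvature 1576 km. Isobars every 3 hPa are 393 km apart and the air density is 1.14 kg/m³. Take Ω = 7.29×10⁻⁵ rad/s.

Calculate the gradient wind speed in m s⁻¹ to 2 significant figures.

Coriolis parameter at 26°S:
f = 2Ω sin φ = 2 × 7.29×10⁻⁵ × sin 26° = 6.39×10⁻⁵ s⁻¹
Pressure gradient: |∂P/∂n| = 300 Pa / 393000 m = 7.63×10⁻⁴ Pa/m
Geostrophic speed: V_g = |∂P/∂n|/(fρ) = 7.63×10⁻⁴/(6.39×10⁻⁵ × 1.14) = 10.5 m/s
Around a high, pressure-gradient force acts outward with centrifugal, so Coriolis balances both:
fV = (1/ρ)|∂P/∂n| + V²/R  →  V² − fR·V + fR·V_g = 0
With fR = 6.39×10⁻⁵ × 1576×10³ m = 101 m/s:
V = [fR − √((fR)² − 4 fR V_g)]/2 = [101 − √(101² − 4×101×10.5)]/2 = 11.9 m/s
Supergeostrophic (V > V_g = 10.5 m/s), as expected around a high.

12 m s⁻¹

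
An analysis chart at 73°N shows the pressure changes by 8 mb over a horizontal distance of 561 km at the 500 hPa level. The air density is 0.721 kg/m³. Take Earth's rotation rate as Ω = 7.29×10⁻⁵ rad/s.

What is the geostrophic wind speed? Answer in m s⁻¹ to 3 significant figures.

Coriolis parameter at 73°N:
f = 2Ω sin φ = 2 × 7.29×10⁻⁵ × sin 73° = 1.39×10⁻⁴ s⁻¹
Pressure gradient: |∂P/∂n| = 800 Pa / 561000 m = 1.43×10⁻³ Pa/m
Geostrophic balance (pressure-gradient force = Coriolis force):
V_g = (1/(fρ)) |∂P/∂n| = 1.43×10⁻³ / (1.39×10⁻⁴ × 0.721) = 14.2 m/s

14.2 m s⁻¹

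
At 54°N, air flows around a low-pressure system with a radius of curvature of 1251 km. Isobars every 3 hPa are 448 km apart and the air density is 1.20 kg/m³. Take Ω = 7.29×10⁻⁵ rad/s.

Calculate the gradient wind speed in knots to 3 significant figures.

8.92 knots

Coriolis parameter at 54°N:
f = 2Ω sin φ = 2 × 7.29×10⁻⁵ × sin 54° = 1.18×10⁻⁴ s⁻¹
Pressure gradient: |∂P/∂n| = 300 Pa / 448000 m = 6.70×10⁻⁴ Pa/m
Geostrophic speed: V_g = |∂P/∂n|/(fρ) = 6.70×10⁻⁴/(1.18×10⁻⁴ × 1.20) = 4.73 m/s
Around a low, centrifugal force acts outward with Coriolis, so pressure-gradient force balances both:
(1/ρ)|∂P/∂n| = fV + V²/R  →  V² + fR·V − fR·V_g = 0
With fR = 1.18×10⁻⁴ × 1251×10³ m = 148 m/s:
V = [−fR + √((fR)² + 4 fR V_g)]/2 = [−148 + √(148² + 4×148×4.73)]/2 = 4.59 m/s
Subgeostrophic (V < V_g = 4.73 m/s), as expected around a low.
Converting: 4.59 m/s × 1.944 = 8.92 knots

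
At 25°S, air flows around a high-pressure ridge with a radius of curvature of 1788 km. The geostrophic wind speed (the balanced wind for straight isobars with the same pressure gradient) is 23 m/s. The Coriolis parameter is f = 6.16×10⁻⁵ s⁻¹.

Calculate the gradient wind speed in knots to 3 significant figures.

Around a high, pressure-gradient force acts outward with centrifugal, so Coriolis balances both:
fV = (1/ρ)|∂P/∂n| + V²/R  →  V² − fR·V + fR·V_g = 0
With fR = 6.16×10⁻⁵ × 1788×10³ m = 110 m/s:
V = [fR − √((fR)² − 4 fR V_g)]/2 = [110 − √(110² − 4×110×23)]/2 = 32.7 m/s
Supergeostrophic (V > V_g = 23 m/s), as expected around a high.
Converting: 32.7 m/s × 1.944 = 63.6 knots

63.6 knots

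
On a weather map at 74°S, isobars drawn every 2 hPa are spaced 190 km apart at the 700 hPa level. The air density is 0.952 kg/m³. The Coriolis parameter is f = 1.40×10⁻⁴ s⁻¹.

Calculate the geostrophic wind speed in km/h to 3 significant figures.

Pressure gradient: |∂P/∂n| = 200 Pa / 190000 m = 1.05×10⁻³ Pa/m
Geostrophic balance (pressure-gradient force = Coriolis force):
V_g = (1/(fρ)) |∂P/∂n| = 1.05×10⁻³ / (1.40×10⁻⁴ × 0.952) = 7.90 m/s
Converting: 7.90 m/s × 3.6 = 28.4 km/h

28.4 km/h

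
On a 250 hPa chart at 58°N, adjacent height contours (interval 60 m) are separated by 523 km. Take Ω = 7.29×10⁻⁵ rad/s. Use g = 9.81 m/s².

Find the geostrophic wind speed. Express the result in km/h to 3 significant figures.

Coriolis parameter at 58°N:
f = 2Ω sin φ = 2 × 7.29×10⁻⁵ × sin 58° = 1.24×10⁻⁴ s⁻¹
Height gradient: |∂Z/∂n| = 60 m / 523000 m = 1.15×10⁻⁴
On a pressure surface, geostrophic balance gives V_g = (g/f)|∂Z/∂n|:
V_g = 9.81 × 1.15×10⁻⁴ / 1.24×10⁻⁴ = 9.10 m/s
Converting: 9.10 m/s × 3.6 = 32.8 km/h

32.8 km/h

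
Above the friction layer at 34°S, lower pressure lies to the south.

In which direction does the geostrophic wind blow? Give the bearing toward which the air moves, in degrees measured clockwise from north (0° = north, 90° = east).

The pressure-gradient force points toward the south (bearing 180°).
Geostrophic balance: in the Southern Hemisphere the Coriolis force deflects motion to the left, so the geostrophic wind blows 90° to the left of the pressure-gradient force (low pressure on the right).
Rotating 180° by 90° counterclockwise gives 090° — the wind blows toward the east.

090°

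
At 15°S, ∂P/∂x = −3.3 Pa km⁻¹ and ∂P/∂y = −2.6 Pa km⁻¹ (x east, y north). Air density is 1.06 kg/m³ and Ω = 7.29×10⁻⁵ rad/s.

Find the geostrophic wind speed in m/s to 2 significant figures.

110 m/s

Coriolis parameter at 15°S:
f = 2Ω sin φ = 2 × 7.29×10⁻⁵ × sin 15° = 3.77×10⁻⁵ s⁻¹
In the Southern Hemisphere f is negative: f = −3.77×10⁻⁵ s⁻¹.
Component geostrophic relations (x east, y north):
u_g = −(1/(fρ)) ∂P/∂y,  v_g = (1/(fρ)) ∂P/∂x
u_g = −(−2.6×10⁻³)/(−3.77×10⁻⁵ × 1.06) = −65.0 m/s;  v_g = (−3.3×10⁻³)/(−3.77×10⁻⁵ × 1.06) = 82.5 m/s
|V_g| = √(u_g² + v_g²) = 105 m/s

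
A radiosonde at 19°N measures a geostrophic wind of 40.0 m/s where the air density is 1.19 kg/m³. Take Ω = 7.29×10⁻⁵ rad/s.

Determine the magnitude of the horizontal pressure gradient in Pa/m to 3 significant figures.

Coriolis parameter at 19°N:
f = 2Ω sin φ = 2 × 7.29×10⁻⁵ × sin 19° = 4.75×10⁻⁵ s⁻¹
Geostrophic balance rearranged: |∂P/∂n| = f ρ V_g
|∂P/∂n| = 4.75×10⁻⁵ × 1.19 × 40.0 = 2.26×10⁻³ Pa/m

2.26×10⁻³ Pa/m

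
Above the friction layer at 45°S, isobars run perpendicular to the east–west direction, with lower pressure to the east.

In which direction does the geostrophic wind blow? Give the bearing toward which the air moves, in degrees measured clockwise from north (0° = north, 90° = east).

000°

The pressure-gradient force points toward the east (bearing 090°).
Geostrophic balance: in the Southern Hemisphere the Coriolis force deflects motion to the left, so the geostrophic wind blows 90° to the left of the pressure-gradient force (low pressure on the right).
Rotating 090° by 90° counterclockwise gives 000° — the wind blows toward the north.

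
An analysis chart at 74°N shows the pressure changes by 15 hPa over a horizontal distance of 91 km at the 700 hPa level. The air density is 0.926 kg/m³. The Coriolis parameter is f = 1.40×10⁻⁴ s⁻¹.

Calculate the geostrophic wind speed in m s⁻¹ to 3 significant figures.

Pressure gradient: |∂P/∂n| = 1500 Pa / 91000 m = 1.65×10⁻² Pa/m
Geostrophic balance (pressure-gradient force = Coriolis force):
V_g = (1/(fρ)) |∂P/∂n| = 1.65×10⁻² / (1.40×10⁻⁴ × 0.926) = 127 m/s

127 m s⁻¹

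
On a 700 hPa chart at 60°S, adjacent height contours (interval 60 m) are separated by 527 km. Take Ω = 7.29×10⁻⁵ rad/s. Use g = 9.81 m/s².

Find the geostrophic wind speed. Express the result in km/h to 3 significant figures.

Coriolis parameter at 60°S:
f = 2Ω sin φ = 2 × 7.29×10⁻⁵ × sin 60° = 1.26×10⁻⁴ s⁻¹
Height gradient: |∂Z/∂n| = 60 m / 527000 m = 1.14×10⁻⁴
On a pressure surface, geostrophic balance gives V_g = (g/f)|∂Z/∂n|:
V_g = 9.81 × 1.14×10⁻⁴ / 1.26×10⁻⁴ = 8.85 m/s
Converting: 8.85 m/s × 3.6 = 31.8 km/h

31.8 km/h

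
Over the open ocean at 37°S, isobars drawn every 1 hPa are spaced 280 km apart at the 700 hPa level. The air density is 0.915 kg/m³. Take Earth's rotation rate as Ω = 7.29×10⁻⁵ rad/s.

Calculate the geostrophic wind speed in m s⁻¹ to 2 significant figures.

4.4 m s⁻¹

Coriolis parameter at 37°S:
f = 2Ω sin φ = 2 × 7.29×10⁻⁵ × sin 37° = 8.77×10⁻⁵ s⁻¹
Pressure gradient: |∂P/∂n| = 100 Pa / 280000 m = 3.57×10⁻⁴ Pa/m
Geostrophic balance (pressure-gradient force = Coriolis force):
V_g = (1/(fρ)) |∂P/∂n| = 3.57×10⁻⁴ / (8.77×10⁻⁵ × 0.915) = 4.45 m/s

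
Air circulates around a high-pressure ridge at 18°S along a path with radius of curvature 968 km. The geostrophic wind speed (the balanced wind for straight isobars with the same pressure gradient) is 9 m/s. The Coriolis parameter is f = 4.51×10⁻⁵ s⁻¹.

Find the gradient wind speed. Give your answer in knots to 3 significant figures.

24.7 knots

Around a high, pressure-gradient force acts outward with centrifugal, so Coriolis balances both:
fV = (1/ρ)|∂P/∂n| + V²/R  →  V² − fR·V + fR·V_g = 0
With fR = 4.51×10⁻⁵ × 968×10³ m = 43.7 m/s:
V = [fR − √((fR)² − 4 fR V_g)]/2 = [43.7 − √(43.7² − 4×43.7×9)]/2 = 12.7 m/s
Supergeostrophic (V > V_g = 9 m/s), as expected around a high.
Converting: 12.7 m/s × 1.944 = 24.7 knots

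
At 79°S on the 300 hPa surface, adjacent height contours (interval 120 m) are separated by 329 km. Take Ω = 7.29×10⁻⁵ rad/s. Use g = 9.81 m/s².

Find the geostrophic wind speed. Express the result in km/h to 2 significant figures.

90 km/h

Coriolis parameter at 79°S:
f = 2Ω sin φ = 2 × 7.29×10⁻⁵ × sin 79° = 1.43×10⁻⁴ s⁻¹
Height gradient: |∂Z/∂n| = 120 m / 329000 m = 3.65×10⁻⁴
On a pressure surface, geostrophic balance gives V_g = (g/f)|∂Z/∂n|:
V_g = 9.81 × 3.65×10⁻⁴ / 1.43×10⁻⁴ = 25.0 m/s
Converting: 25.0 m/s × 3.6 = 90 km/h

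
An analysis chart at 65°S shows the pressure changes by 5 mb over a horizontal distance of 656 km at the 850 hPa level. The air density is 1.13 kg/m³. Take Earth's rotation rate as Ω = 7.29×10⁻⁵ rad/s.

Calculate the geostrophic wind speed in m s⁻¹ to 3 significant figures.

5.10 m s⁻¹

Coriolis parameter at 65°S:
f = 2Ω sin φ = 2 × 7.29×10⁻⁵ × sin 65° = 1.32×10⁻⁴ s⁻¹
Pressure gradient: |∂P/∂n| = 500 Pa / 656000 m = 7.62×10⁻⁴ Pa/m
Geostrophic balance (pressure-gradient force = Coriolis force):
V_g = (1/(fρ)) |∂P/∂n| = 7.62×10⁻⁴ / (1.32×10⁻⁴ × 1.13) = 5.10 m/s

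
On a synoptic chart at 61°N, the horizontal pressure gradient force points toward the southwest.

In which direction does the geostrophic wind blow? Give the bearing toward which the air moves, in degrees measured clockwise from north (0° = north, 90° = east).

315°

The pressure-gradient force points toward the southwest (bearing 225°).
Geostrophic balance: in the Northern Hemisphere the Coriolis force deflects motion to the right, so the geostrophic wind blows 90° to the right of the pressure-gradient force (low pressure on the left).
Rotating 225° by 90° clockwise gives 315° — the wind blows toward the northwest.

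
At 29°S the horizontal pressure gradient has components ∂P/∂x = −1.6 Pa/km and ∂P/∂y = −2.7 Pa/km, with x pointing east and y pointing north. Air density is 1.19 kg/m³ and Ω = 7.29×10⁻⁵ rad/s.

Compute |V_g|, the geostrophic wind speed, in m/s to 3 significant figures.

37.3 m/s

Coriolis parameter at 29°S:
f = 2Ω sin φ = 2 × 7.29×10⁻⁵ × sin 29° = 7.07×10⁻⁵ s⁻¹
In the Southern Hemisphere f is negative: f = −7.07×10⁻⁵ s⁻¹.
Component geostrophic relations (x east, y north):
u_g = −(1/(fρ)) ∂P/∂y,  v_g = (1/(fρ)) ∂P/∂x
u_g = −(−2.7×10⁻³)/(−7.07×10⁻⁵ × 1.19) = −32.1 m/s;  v_g = (−1.6×10⁻³)/(−7.07×10⁻⁵ × 1.19) = 19.0 m/s
|V_g| = √(u_g² + v_g²) = 37.3 m/s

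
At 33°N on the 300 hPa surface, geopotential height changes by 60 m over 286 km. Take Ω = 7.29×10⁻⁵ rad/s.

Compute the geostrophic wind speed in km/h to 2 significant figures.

93 km/h

Coriolis parameter at 33°N:
f = 2Ω sin φ = 2 × 7.29×10⁻⁵ × sin 33° = 7.94×10⁻⁵ s⁻¹
Height gradient: |∂Z/∂n| = 60 m / 286000 m = 2.10×10⁻⁴
On a pressure surface, geostrophic balance gives V_g = (g/f)|∂Z/∂n|:
V_g = 9.81 × 2.10×10⁻⁴ / 7.94×10⁻⁵ = 25.9 m/s
Converting: 25.9 m/s × 3.6 = 93 km/h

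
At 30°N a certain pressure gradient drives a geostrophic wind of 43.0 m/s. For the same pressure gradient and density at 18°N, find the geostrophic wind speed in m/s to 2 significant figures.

With the same pressure gradient and density, V_g ∝ 1/f ∝ 1/sin φ.
V₂ = V₁ · sin φ₁ / sin φ₂ = 43.0 × sin 30° / sin 18°
V₂ = 43.0 × 0.5000/0.3090 = 70 m/s

70 m/s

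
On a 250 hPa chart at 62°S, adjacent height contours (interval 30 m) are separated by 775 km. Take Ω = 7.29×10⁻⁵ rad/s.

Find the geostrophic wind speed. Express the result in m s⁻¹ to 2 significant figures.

2.9 m s⁻¹

Coriolis parameter at 62°S:
f = 2Ω sin φ = 2 × 7.29×10⁻⁵ × sin 62° = 1.29×10⁻⁴ s⁻¹
Height gradient: |∂Z/∂n| = 30 m / 775000 m = 3.87×10⁻⁵
On a pressure surface, geostrophic balance gives V_g = (g/f)|∂Z/∂n|:
V_g = 9.81 × 3.87×10⁻⁵ / 1.29×10⁻⁴ = 2.95 m/s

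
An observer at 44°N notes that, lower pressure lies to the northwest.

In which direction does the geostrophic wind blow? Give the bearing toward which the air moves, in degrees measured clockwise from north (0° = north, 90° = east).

The pressure-gradient force points toward the northwest (bearing 315°).
Geostrophic balance: in the Northern Hemisphere the Coriolis force deflects motion to the right, so the geostrophic wind blows 90° to the right of the pressure-gradient force (low pressure on the left).
Rotating 315° by 90° clockwise gives 045° — the wind blows toward the northeast.

045°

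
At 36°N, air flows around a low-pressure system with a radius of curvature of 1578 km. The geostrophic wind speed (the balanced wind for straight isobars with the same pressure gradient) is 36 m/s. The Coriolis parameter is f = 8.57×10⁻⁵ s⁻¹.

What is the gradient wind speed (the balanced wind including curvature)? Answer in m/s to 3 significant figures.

Around a low, centrifugal force acts outward with Coriolis, so pressure-gradient force balances both:
(1/ρ)|∂P/∂n| = fV + V²/R  →  V² + fR·V − fR·V_g = 0
With fR = 8.57×10⁻⁵ × 1578×10³ m = 135 m/s:
V = [−fR + √((fR)² + 4 fR V_g)]/2 = [−135 + √(135² + 4×135×36)]/2 = 29.5 m/s
Subgeostrophic (V < V_g = 36 m/s), as expected around a low.

29.5 m/s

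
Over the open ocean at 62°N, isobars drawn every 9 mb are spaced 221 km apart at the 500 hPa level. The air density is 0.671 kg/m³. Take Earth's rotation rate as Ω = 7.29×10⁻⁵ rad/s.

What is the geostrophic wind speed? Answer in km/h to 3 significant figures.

170 km/h

Coriolis parameter at 62°N:
f = 2Ω sin φ = 2 × 7.29×10⁻⁵ × sin 62° = 1.29×10⁻⁴ s⁻¹
Pressure gradient: |∂P/∂n| = 900 Pa / 221000 m = 4.07×10⁻³ Pa/m
Geostrophic balance (pressure-gradient force = Coriolis force):
V_g = (1/(fρ)) |∂P/∂n| = 4.07×10⁻³ / (1.29×10⁻⁴ × 0.671) = 47.1 m/s
Converting: 47.1 m/s × 3.6 = 170 km/h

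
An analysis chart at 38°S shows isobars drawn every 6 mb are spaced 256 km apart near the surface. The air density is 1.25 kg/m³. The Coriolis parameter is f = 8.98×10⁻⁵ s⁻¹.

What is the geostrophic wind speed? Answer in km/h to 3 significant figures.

Pressure gradient: |∂P/∂n| = 600 Pa / 256000 m = 2.34×10⁻³ Pa/m
Geostrophic balance (pressure-gradient force = Coriolis force):
V_g = (1/(fρ)) |∂P/∂n| = 2.34×10⁻³ / (8.98×10⁻⁵ × 1.25) = 20.9 m/s
Converting: 20.9 m/s × 3.6 = 75.2 km/h

75.2 km/h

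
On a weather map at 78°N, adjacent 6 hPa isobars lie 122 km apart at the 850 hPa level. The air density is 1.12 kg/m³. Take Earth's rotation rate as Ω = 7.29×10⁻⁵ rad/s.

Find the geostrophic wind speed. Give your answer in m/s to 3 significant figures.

Coriolis parameter at 78°N:
f = 2Ω sin φ = 2 × 7.29×10⁻⁵ × sin 78° = 1.43×10⁻⁴ s⁻¹
Pressure gradient: |∂P/∂n| = 600 Pa / 122000 m = 4.92×10⁻³ Pa/m
Geostrophic balance (pressure-gradient force = Coriolis force):
V_g = (1/(fρ)) |∂P/∂n| = 4.92×10⁻³ / (1.43×10⁻⁴ × 1.12) = 30.8 m/s

30.8 m/s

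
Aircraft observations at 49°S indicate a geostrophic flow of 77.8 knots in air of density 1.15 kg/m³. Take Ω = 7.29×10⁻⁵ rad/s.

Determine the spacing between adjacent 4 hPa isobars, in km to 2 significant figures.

79 km

Coriolis parameter at 49°S:
f = 2Ω sin φ = 2 × 7.29×10⁻⁵ × sin 49° = 1.10×10⁻⁴ s⁻¹
Wind speed in SI: 77.8 knots = 40.0 m/s
Geostrophic balance rearranged: |∂P/∂n| = f ρ V_g
|∂P/∂n| = 1.10×10⁻⁴ × 1.15 × 40.0 = 5.06×10⁻³ Pa/m
Isobar spacing: Δn = ΔP/|∂P/∂n| = 400 Pa / 5.06×10⁻³ Pa/m = 78978 m ≈ 79 km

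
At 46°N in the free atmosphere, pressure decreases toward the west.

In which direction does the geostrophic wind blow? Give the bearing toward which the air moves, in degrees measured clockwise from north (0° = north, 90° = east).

The pressure-gradient force points toward the west (bearing 270°).
Geostrophic balance: in the Northern Hemisphere the Coriolis force deflects motion to the right, so the geostrophic wind blows 90° to the right of the pressure-gradient force (low pressure on the left).
Rotating 270° by 90° clockwise gives 000° — the wind blows toward the north.

000°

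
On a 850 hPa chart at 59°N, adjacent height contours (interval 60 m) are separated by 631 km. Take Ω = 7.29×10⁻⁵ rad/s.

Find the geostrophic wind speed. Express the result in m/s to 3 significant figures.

Coriolis parameter at 59°N:
f = 2Ω sin φ = 2 × 7.29×10⁻⁵ × sin 59° = 1.25×10⁻⁴ s⁻¹
Height gradient: |∂Z/∂n| = 60 m / 631000 m = 9.51×10⁻⁵
On a pressure surface, geostrophic balance gives V_g = (g/f)|∂Z/∂n|:
V_g = 9.81 × 9.51×10⁻⁵ / 1.25×10⁻⁴ = 7.46 m/s

7.46 m/s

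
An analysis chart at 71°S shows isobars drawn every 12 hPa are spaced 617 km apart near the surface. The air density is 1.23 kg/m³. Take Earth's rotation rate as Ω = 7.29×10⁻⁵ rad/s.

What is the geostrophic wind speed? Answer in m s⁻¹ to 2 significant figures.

Coriolis parameter at 71°S:
f = 2Ω sin φ = 2 × 7.29×10⁻⁵ × sin 71° = 1.38×10⁻⁴ s⁻¹
Pressure gradient: |∂P/∂n| = 1200 Pa / 617000 m = 1.94×10⁻³ Pa/m
Geostrophic balance (pressure-gradient force = Coriolis force):
V_g = (1/(fρ)) |∂P/∂n| = 1.94×10⁻³ / (1.38×10⁻⁴ × 1.23) = 11.5 m/s

11 m s⁻¹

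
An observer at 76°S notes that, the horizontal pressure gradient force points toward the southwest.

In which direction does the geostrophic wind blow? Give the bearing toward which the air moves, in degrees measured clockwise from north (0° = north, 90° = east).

135°

The pressure-gradient force points toward the southwest (bearing 225°).
Geostrophic balance: in the Southern Hemisphere the Coriolis force deflects motion to the left, so the geostrophic wind blows 90° to the left of the pressure-gradient force (low pressure on the right).
Rotating 225° by 90° counterclockwise gives 135° — the wind blows toward the southeast.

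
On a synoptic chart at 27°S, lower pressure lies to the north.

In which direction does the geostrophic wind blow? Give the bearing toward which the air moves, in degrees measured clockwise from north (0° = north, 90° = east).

The pressure-gradient force points toward the north (bearing 000°).
Geostrophic balance: in the Southern Hemisphere the Coriolis force deflects motion to the left, so the geostrophic wind blows 90° to the left of the pressure-gradient force (low pressure on the right).
Rotating 000° by 90° counterclockwise gives 270° — the wind blows toward the west.

270°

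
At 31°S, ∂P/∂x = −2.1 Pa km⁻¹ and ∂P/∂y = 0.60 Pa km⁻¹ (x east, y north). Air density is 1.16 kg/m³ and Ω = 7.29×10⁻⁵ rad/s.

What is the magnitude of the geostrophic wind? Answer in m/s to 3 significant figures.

25.1 m/s

Coriolis parameter at 31°S:
f = 2Ω sin φ = 2 × 7.29×10⁻⁵ × sin 31° = 7.51×10⁻⁵ s⁻¹
In the Southern Hemisphere f is negative: f = −7.51×10⁻⁵ s⁻¹.
Component geostrophic relations (x east, y north):
u_g = −(1/(fρ)) ∂P/∂y,  v_g = (1/(fρ)) ∂P/∂x
u_g = −(0.60×10⁻³)/(−7.51×10⁻⁵ × 1.16) = 6.89 m/s;  v_g = (−2.1×10⁻³)/(−7.51×10⁻⁵ × 1.16) = 24.1 m/s
|V_g| = √(u_g² + v_g²) = 25.1 m/s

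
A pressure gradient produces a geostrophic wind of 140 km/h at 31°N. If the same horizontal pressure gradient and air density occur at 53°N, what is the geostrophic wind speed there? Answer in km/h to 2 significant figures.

90 km/h

With the same pressure gradient and density, V_g ∝ 1/f ∝ 1/sin φ.
V₂ = V₁ · sin φ₁ / sin φ₂ = 140 × sin 31° / sin 53°
V₂ = 140 × 0.5150/0.7986 = 90 km/h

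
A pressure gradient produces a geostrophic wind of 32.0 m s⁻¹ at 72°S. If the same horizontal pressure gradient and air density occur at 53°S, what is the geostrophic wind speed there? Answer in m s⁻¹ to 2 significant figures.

38 m s⁻¹

With the same pressure gradient and density, V_g ∝ 1/f ∝ 1/sin φ.
V₂ = V₁ · sin φ₁ / sin φ₂ = 32.0 × sin 72° / sin 53°
V₂ = 32.0 × 0.9511/0.7986 = 38 m s⁻¹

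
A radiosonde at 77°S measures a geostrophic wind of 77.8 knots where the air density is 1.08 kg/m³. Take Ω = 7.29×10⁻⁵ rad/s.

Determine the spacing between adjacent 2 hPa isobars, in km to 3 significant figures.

32.6 km

Coriolis parameter at 77°S:
f = 2Ω sin φ = 2 × 7.29×10⁻⁵ × sin 77° = 1.42×10⁻⁴ s⁻¹
Wind speed in SI: 77.8 knots = 40.0 m/s
Geostrophic balance rearranged: |∂P/∂n| = f ρ V_g
|∂P/∂n| = 1.42×10⁻⁴ × 1.08 × 40.0 = 6.14×10⁻³ Pa/m
Isobar spacing: Δn = ΔP/|∂P/∂n| = 200 Pa / 6.14×10⁻³ Pa/m = 32569 m ≈ 32.6 km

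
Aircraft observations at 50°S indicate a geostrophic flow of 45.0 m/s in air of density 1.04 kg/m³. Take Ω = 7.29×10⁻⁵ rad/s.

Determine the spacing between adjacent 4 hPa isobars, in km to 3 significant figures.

Coriolis parameter at 50°S:
f = 2Ω sin φ = 2 × 7.29×10⁻⁵ × sin 50° = 1.12×10⁻⁴ s⁻¹
Geostrophic balance rearranged: |∂P/∂n| = f ρ V_g
|∂P/∂n| = 1.12×10⁻⁴ × 1.04 × 45.0 = 5.23×10⁻³ Pa/m
Isobar spacing: Δn = ΔP/|∂P/∂n| = 400 Pa / 5.23×10⁻³ Pa/m = 76525 m ≈ 76.5 km

76.5 km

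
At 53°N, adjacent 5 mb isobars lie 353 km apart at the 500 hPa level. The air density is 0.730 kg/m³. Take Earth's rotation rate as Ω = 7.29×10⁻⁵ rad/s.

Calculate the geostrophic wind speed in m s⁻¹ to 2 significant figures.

17 m s⁻¹

Coriolis parameter at 53°N:
f = 2Ω sin φ = 2 × 7.29×10⁻⁵ × sin 53° = 1.16×10⁻⁴ s⁻¹
Pressure gradient: |∂P/∂n| = 500 Pa / 353000 m = 1.42×10⁻³ Pa/m
Geostrophic balance (pressure-gradient force = Coriolis force):
V_g = (1/(fρ)) |∂P/∂n| = 1.42×10⁻³ / (1.16×10⁻⁴ × 0.730) = 16.7 m/s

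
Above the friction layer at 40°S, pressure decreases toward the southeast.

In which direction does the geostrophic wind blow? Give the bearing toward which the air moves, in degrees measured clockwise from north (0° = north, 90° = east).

The pressure-gradient force points toward the southeast (bearing 135°).
Geostrophic balance: in the Southern Hemisphere the Coriolis force deflects motion to the left, so the geostrophic wind blows 90° to the left of the pressure-gradient force (low pressure on the right).
Rotating 135° by 90° counterclockwise gives 045° — the wind blows toward the northeast.

045°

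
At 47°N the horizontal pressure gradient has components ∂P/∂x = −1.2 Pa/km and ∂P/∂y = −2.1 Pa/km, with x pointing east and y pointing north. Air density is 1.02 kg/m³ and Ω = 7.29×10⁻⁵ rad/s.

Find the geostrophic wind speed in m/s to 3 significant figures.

22.2 m/s

Coriolis parameter at 47°N:
f = 2Ω sin φ = 2 × 7.29×10⁻⁵ × sin 47° = 1.07×10⁻⁴ s⁻¹
Component geostrophic relations (x east, y north):
u_g = −(1/(fρ)) ∂P/∂y,  v_g = (1/(fρ)) ∂P/∂x
u_g = −(−2.1×10⁻³)/(1.07×10⁻⁴ × 1.02) = 19.3 m/s;  v_g = (−1.2×10⁻³)/(1.07×10⁻⁴ × 1.02) = −11.0 m/s
|V_g| = √(u_g² + v_g²) = 22.2 m/s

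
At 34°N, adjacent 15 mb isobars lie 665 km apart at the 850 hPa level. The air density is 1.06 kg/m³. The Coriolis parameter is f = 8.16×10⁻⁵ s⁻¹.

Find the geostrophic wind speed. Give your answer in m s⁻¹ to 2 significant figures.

Pressure gradient: |∂P/∂n| = 1500 Pa / 665000 m = 2.26×10⁻³ Pa/m
Geostrophic balance (pressure-gradient force = Coriolis force):
V_g = (1/(fρ)) |∂P/∂n| = 2.26×10⁻³ / (8.16×10⁻⁵ × 1.06) = 26.1 m/s

26 m s⁻¹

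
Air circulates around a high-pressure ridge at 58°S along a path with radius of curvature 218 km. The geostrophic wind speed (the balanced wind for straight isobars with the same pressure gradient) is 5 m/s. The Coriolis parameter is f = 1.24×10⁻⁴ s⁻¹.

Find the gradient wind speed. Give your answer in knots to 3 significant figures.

12.9 knots

Around a high, pressure-gradient force acts outward with centrifugal, so Coriolis balances both:
fV = (1/ρ)|∂P/∂n| + V²/R  →  V² − fR·V + fR·V_g = 0
With fR = 1.24×10⁻⁴ × 218×10³ m = 27.0 m/s:
V = [fR − √((fR)² − 4 fR V_g)]/2 = [27.0 − √(27.0² − 4×27.0×5)]/2 = 6.62 m/s
Supergeostrophic (V > V_g = 5 m/s), as expected around a high.
Converting: 6.62 m/s × 1.944 = 12.9 knots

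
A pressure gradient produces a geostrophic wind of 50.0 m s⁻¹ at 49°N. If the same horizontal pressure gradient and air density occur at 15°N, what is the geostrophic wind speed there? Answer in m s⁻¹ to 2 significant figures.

With the same pressure gradient and density, V_g ∝ 1/f ∝ 1/sin φ.
V₂ = V₁ · sin φ₁ / sin φ₂ = 50.0 × sin 49° / sin 15°
V₂ = 50.0 × 0.7547/0.2588 = 150 m s⁻¹

150 m s⁻¹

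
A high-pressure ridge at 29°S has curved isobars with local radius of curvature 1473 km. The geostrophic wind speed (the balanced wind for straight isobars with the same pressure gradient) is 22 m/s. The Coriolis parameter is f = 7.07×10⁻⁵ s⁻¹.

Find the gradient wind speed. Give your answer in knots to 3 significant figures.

61.4 knots

Around a high, pressure-gradient force acts outward with centrifugal, so Coriolis balances both:
fV = (1/ρ)|∂P/∂n| + V²/R  →  V² − fR·V + fR·V_g = 0
With fR = 7.07×10⁻⁵ × 1473×10³ m = 104 m/s:
V = [fR − √((fR)² − 4 fR V_g)]/2 = [104 − √(104² − 4×104×22)]/2 = 31.6 m/s
Supergeostrophic (V > V_g = 22 m/s), as expected around a high.
Converting: 31.6 m/s × 1.944 = 61.4 knots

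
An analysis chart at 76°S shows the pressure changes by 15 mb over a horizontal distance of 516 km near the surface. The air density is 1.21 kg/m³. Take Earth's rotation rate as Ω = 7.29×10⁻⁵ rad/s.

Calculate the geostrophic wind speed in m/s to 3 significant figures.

Coriolis parameter at 76°S:
f = 2Ω sin φ = 2 × 7.29×10⁻⁵ × sin 76° = 1.41×10⁻⁴ s⁻¹
Pressure gradient: |∂P/∂n| = 1500 Pa / 516000 m = 2.91×10⁻³ Pa/m
Geostrophic balance (pressure-gradient force = Coriolis force):
V_g = (1/(fρ)) |∂P/∂n| = 2.91×10⁻³ / (1.41×10⁻⁴ × 1.21) = 17.0 m/s

17.0 m/s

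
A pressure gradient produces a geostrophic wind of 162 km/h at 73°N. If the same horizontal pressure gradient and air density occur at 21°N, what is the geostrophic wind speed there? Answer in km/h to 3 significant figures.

With the same pressure gradient and density, V_g ∝ 1/f ∝ 1/sin φ.
V₂ = V₁ · sin φ₁ / sin φ₂ = 162 × sin 73° / sin 21°
V₂ = 162 × 0.9563/0.3584 = 432 km/h

432 km/h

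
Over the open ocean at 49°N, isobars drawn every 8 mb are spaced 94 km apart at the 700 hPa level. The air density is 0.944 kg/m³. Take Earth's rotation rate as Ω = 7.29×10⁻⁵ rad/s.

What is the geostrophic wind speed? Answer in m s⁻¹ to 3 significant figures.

Coriolis parameter at 49°N:
f = 2Ω sin φ = 2 × 7.29×10⁻⁵ × sin 49° = 1.10×10⁻⁴ s⁻¹
Pressure gradient: |∂P/∂n| = 800 Pa / 94000 m = 8.51×10⁻³ Pa/m
Geostrophic balance (pressure-gradient force = Coriolis force):
V_g = (1/(fρ)) |∂P/∂n| = 8.51×10⁻³ / (1.10×10⁻⁴ × 0.944) = 81.9 m/s

81.9 m s⁻¹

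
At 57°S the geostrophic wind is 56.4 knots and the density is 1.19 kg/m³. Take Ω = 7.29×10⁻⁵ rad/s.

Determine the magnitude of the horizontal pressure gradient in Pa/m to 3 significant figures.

Coriolis parameter at 57°S:
f = 2Ω sin φ = 2 × 7.29×10⁻⁵ × sin 57° = 1.22×10⁻⁴ s⁻¹
Wind speed in SI: 56.4 knots = 29.0 m/s
Geostrophic balance rearranged: |∂P/∂n| = f ρ V_g
|∂P/∂n| = 1.22×10⁻⁴ × 1.19 × 29.0 = 4.22×10⁻³ Pa/m

4.22×10⁻³ Pa/m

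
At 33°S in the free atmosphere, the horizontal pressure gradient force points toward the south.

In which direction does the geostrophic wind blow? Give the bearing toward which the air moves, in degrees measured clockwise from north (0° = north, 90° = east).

The pressure-gradient force points toward the south (bearing 180°).
Geostrophic balance: in the Southern Hemisphere the Coriolis force deflects motion to the left, so the geostrophic wind blows 90° to the left of the pressure-gradient force (low pressure on the right).
Rotating 180° by 90° counterclockwise gives 090° — the wind blows toward the east.

090°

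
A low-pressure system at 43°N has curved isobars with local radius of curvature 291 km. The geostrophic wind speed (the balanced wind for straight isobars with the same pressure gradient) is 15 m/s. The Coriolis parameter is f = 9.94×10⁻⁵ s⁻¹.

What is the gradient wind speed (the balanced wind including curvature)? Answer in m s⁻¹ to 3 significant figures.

10.9 m s⁻¹

Around a low, centrifugal force acts outward with Coriolis, so pressure-gradient force balances both:
(1/ρ)|∂P/∂n| = fV + V²/R  →  V² + fR·V − fR·V_g = 0
With fR = 9.94×10⁻⁵ × 291×10³ m = 28.9 m/s:
V = [−fR + √((fR)² + 4 fR V_g)]/2 = [−28.9 + √(28.9² + 4×28.9×15)]/2 = 10.9 m/s
Subgeostrophic (V < V_g = 15 m/s), as expected around a low.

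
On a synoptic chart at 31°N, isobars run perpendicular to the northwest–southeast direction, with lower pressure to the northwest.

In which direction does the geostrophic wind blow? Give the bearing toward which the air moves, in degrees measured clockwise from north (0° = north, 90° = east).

The pressure-gradient force points toward the northwest (bearing 315°).
Geostrophic balance: in the Northern Hemisphere the Coriolis force deflects motion to the right, so the geostrophic wind blows 90° to the right of the pressure-gradient force (low pressure on the left).
Rotating 315° by 90° clockwise gives 045° — the wind blows toward the northeast.

045°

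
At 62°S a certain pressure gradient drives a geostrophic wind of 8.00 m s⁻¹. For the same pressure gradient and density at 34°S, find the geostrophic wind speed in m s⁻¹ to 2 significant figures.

13 m s⁻¹

With the same pressure gradient and density, V_g ∝ 1/f ∝ 1/sin φ.
V₂ = V₁ · sin φ₁ / sin φ₂ = 8.00 × sin 62° / sin 34°
V₂ = 8.00 × 0.8829/0.5592 = 13 m s⁻¹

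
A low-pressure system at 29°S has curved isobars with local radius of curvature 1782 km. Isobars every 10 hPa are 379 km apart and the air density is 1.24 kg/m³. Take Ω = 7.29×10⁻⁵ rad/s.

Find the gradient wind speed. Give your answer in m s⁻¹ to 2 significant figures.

Coriolis parameter at 29°S:
f = 2Ω sin φ = 2 × 7.29×10⁻⁵ × sin 29° = 7.07×10⁻⁵ s⁻¹
Pressure gradient: |∂P/∂n| = 1000 Pa / 379000 m = 2.64×10⁻³ Pa/m
Geostrophic speed: V_g = |∂P/∂n|/(fρ) = 2.64×10⁻³/(7.07×10⁻⁵ × 1.24) = 30.1 m/s
Around a low, centrifugal force acts outward with Coriolis, so pressure-gradient force balances both:
(1/ρ)|∂P/∂n| = fV + V²/R  →  V² + fR·V − fR·V_g = 0
With fR = 7.07×10⁻⁵ × 1782×10³ m = 126 m/s:
V = [−fR + √((fR)² + 4 fR V_g)]/2 = [−126 + √(126² + 4×126×30.1)]/2 = 25.1 m/s
Subgeostrophic (V < V_g = 30.1 m/s), as expected around a low.

25 m s⁻¹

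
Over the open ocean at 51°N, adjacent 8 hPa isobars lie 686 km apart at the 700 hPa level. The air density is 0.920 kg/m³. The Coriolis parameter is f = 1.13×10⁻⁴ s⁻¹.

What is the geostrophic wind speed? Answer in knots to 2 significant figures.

Pressure gradient: |∂P/∂n| = 800 Pa / 686000 m = 1.17×10⁻³ Pa/m
Geostrophic balance (pressure-gradient force = Coriolis force):
V_g = (1/(fρ)) |∂P/∂n| = 1.17×10⁻³ / (1.13×10⁻⁴ × 0.920) = 11.2 m/s
Converting: 11.2 m/s × 1.944 = 22 knots

22 knots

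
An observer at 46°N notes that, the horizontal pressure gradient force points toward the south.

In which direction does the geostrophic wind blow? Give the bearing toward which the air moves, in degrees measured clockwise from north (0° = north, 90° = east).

270°

The pressure-gradient force points toward the south (bearing 180°).
Geostrophic balance: in the Northern Hemisphere the Coriolis force deflects motion to the right, so the geostrophic wind blows 90° to the right of the pressure-gradient force (low pressure on the left).
Rotating 180° by 90° clockwise gives 270° — the wind blows toward the west.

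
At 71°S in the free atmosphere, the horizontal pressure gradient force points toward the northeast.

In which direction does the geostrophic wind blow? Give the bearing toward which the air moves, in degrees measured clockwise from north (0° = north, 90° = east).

The pressure-gradient force points toward the northeast (bearing 045°).
Geostrophic balance: in the Southern Hemisphere the Coriolis force deflects motion to the left, so the geostrophic wind blows 90° to the left of the pressure-gradient force (low pressure on the right).
Rotating 045° by 90° counterclockwise gives 315° — the wind blows toward the northwest.

315°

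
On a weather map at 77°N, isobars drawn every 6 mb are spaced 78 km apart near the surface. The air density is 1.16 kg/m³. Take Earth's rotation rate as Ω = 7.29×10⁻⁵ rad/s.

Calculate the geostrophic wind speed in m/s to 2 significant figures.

47 m/s

Coriolis parameter at 77°N:
f = 2Ω sin φ = 2 × 7.29×10⁻⁵ × sin 77° = 1.42×10⁻⁴ s⁻¹
Pressure gradient: |∂P/∂n| = 600 Pa / 78000 m = 7.69×10⁻³ Pa/m
Geostrophic balance (pressure-gradient force = Coriolis force):
V_g = (1/(fρ)) |∂P/∂n| = 7.69×10⁻³ / (1.42×10⁻⁴ × 1.16) = 46.7 m/s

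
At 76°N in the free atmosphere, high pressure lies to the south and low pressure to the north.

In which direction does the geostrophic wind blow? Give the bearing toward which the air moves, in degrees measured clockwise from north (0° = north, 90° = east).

The pressure-gradient force points toward the north (bearing 000°).
Geostrophic balance: in the Northern Hemisphere the Coriolis force deflects motion to the right, so the geostrophic wind blows 90° to the right of the pressure-gradient force (low pressure on the left).
Rotating 000° by 90° clockwise gives 090° — the wind blows toward the east.

090°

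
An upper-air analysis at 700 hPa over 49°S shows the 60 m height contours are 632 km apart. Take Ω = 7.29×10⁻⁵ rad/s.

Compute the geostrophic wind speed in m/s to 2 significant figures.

8.5 m/s

Coriolis parameter at 49°S:
f = 2Ω sin φ = 2 × 7.29×10⁻⁵ × sin 49° = 1.10×10⁻⁴ s⁻¹
Height gradient: |∂Z/∂n| = 60 m / 632000 m = 9.49×10⁻⁵
On a pressure surface, geostrophic balance gives V_g = (g/f)|∂Z/∂n|:
V_g = 9.81 × 9.49×10⁻⁵ / 1.10×10⁻⁴ = 8.46 m/s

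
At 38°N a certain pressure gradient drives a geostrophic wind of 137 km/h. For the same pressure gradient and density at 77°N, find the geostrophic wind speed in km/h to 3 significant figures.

86.6 km/h

With the same pressure gradient and density, V_g ∝ 1/f ∝ 1/sin φ.
V₂ = V₁ · sin φ₁ / sin φ₂ = 137 × sin 38° / sin 77°
V₂ = 137 × 0.6157/0.9744 = 86.6 km/h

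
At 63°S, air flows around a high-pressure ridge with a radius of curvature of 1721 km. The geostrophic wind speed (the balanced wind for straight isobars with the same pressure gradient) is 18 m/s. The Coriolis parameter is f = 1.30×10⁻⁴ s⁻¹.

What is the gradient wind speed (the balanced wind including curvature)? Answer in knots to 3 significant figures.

38.4 knots

Around a high, pressure-gradient force acts outward with centrifugal, so Coriolis balances both:
fV = (1/ρ)|∂P/∂n| + V²/R  →  V² − fR·V + fR·V_g = 0
With fR = 1.30×10⁻⁴ × 1721×10³ m = 224 m/s:
V = [fR − √((fR)² − 4 fR V_g)]/2 = [224 − √(224² − 4×224×18)]/2 = 19.7 m/s
Supergeostrophic (V > V_g = 18 m/s), as expected around a high.
Converting: 19.7 m/s × 1.944 = 38.4 knots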